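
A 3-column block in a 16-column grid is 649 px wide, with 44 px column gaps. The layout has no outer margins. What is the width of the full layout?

Subtracting 2 column gaps of 44 leaves 561 for 3 columns, so c = 187 px.
Total width: 16·187 + 15·44 = 3652 px.

3652 px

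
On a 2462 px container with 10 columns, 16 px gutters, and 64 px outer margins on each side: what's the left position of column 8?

1709 px

Content = 2462 − 2·64 = 2334 px.
2334 − 9·16 = 2190; ÷10 gives c = 219 px.
Before column 8: the margin + 7 columns + 7 gutters.
Offset = 64 + 7·(219 + 16) = 64 + 1645 = 1709 px.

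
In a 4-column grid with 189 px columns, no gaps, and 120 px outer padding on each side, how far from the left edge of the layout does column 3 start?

498 px

Before column 3: the margin + 2 columns + 2 gaps.
Offset = 120 + 2·(189 + 0) = 120 + 378 = 498 px.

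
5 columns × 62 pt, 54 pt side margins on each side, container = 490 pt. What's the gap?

Subtract both margins: 490 − 2·54 = 382 pt.
5·62 + 4g = 382 → 4g = 72 → g = 18 pt.

18 pt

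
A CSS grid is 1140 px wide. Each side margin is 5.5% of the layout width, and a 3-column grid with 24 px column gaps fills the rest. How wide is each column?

1140 × (1 − 2·5.5%) = 1140 × 89% = 1014.6 px for the columns.
3 columns + 2 column gaps: 3c + 2·24 = 1014.6.
3c = 1014.6 − 48 = 966.6, so c = 322.2 px.

322.2 px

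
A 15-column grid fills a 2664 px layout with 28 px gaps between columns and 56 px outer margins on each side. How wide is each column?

Inside the margins: 2664 − 112 = 2552 px.
Subtracting 14 gaps of 28 leaves 2160 for 15 columns, so c = 144 px.

144 px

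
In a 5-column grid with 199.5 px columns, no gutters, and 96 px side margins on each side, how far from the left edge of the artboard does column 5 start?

Each column+gutter stride is 199.5 px; 4 of them past the 96 px margin is 96 + 798 = 894 px.

894 px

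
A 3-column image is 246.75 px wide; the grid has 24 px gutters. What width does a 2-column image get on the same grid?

156.5 px

3 columns + 2 gutters: 3c + 2·24 = 246.75.
3c = 246.75 − 48 = 198.75, so c = 66.25 px.
2 columns plus 1 gutter: 132.5 + 24 = 156.5 px.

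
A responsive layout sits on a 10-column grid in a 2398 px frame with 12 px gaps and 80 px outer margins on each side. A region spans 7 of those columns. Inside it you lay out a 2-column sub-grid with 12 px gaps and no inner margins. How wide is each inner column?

775.5 px

Outer content = 2398 − 2·80 = 2238 px.
Subtracting 9 gaps of 12 leaves 2130 for 10 columns, so c = 213 px.
7 columns plus 6 gaps: 1491 + 72 = 1563 px.
2 columns + 1 gap: 2d + 1·12 = 1563.
2d = 1563 − 12 = 1551, so d = 775.5 px.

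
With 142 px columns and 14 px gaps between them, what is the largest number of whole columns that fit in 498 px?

3 columns

Each extra column adds 142 + 14 = 156 px.
(498 + 14) / 156 = 3.28, so 3 columns fit.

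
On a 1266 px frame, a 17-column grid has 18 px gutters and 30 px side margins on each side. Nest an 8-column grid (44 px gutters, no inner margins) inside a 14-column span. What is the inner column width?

Take off 60 px of margins, leaving 1206 px.
17 columns + 16 gutters: 17c + 16·18 = 1206.
17c = 1206 − 288 = 918, so c = 54 px.
Span of 14: 14·54 + 13·18 = 756 + 234 = 990 px.
8 columns + 7 gutters: 8d + 7·44 = 990.
8d = 990 − 308 = 682, so d = 85.25 px.

85.25 px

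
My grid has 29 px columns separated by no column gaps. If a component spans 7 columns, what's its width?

7-column span = 7·29 = 203 px.

203 px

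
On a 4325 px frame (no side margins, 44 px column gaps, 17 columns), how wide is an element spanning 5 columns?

4325 − 16·44 = 3621; ÷17 gives c = 213 px.
5 columns plus 4 column gaps: 1065 + 176 = 1241 px.

1241 px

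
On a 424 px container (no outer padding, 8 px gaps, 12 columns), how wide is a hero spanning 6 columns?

208 px

12c + 11·8 = 424 → 12c = 336 → c = 28 px.
Span of 6: 6·28 + 5·8 = 168 + 40 = 208 px.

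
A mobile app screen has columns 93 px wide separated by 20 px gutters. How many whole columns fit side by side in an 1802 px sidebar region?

16 columns: 16·93 + 15·20 = 1788 px ≤ 1802.
17 columns: 1901 px > 1802. So 16.

16 columns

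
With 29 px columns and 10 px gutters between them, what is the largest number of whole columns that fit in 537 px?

k columns need k·29 + (k−1)·10 = k·39 − 10.
k·39 − 10 ≤ 537 → k ≤ 547 / 39 ≈ 14.03, so k = 14.

14 columns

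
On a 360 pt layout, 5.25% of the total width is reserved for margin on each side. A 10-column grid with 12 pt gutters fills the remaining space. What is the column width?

Margins: 5.25% × 360 = 18.9 pt each, so content = 360 − 37.8 = 322.2 pt.
10c + 9·12 = 322.2 → 10c = 214.2 → c = 21.42 pt.

21.42 pt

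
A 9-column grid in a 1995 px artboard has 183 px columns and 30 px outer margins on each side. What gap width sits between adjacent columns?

36 px

Subtract both margins: 1995 − 2·30 = 1935 px.
9·183 + 8g = 1935 → 8g = 288 → g = 36 px.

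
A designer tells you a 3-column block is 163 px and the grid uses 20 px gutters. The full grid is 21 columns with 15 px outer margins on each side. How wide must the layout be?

3c + 2·20 = 163 → 3c = 123 → c = 41 px.
Adding margins, columns and gutters: 30 + 861 + 400 = 1291 px.

1291 px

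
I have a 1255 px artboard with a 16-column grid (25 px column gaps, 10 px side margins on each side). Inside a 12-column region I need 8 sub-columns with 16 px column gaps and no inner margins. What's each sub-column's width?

101 px

Take off 20 px of margins, leaving 1235 px.
1235 − 15·25 = 860; ÷16 gives c = 53.75 px.
12 columns plus 11 column gaps: 645 + 275 = 920 px.
8d + 7·16 = 920 → 8d = 808 → d = 101 px.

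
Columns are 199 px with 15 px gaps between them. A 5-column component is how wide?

5 columns plus 4 gaps: 995 + 60 = 1055 px.

1055 px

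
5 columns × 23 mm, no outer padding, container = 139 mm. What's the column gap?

6 mm

5·23 + 4g = 139 → 4g = 24 → g = 6 mm.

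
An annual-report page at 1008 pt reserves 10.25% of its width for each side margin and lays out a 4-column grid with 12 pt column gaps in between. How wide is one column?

191.34 pt

1008 × (1 − 2·10.25%) = 1008 × 79.5% = 801.36 pt for the columns.
4c + 3·12 = 801.36 → 4c = 765.36 → c = 191.34 pt.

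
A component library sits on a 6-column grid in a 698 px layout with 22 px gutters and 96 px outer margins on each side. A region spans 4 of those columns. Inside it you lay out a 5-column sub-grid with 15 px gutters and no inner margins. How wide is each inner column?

54 px

Outer content = 698 − 2·96 = 506 px.
Subtracting 5 gutters of 22 leaves 396 for 6 columns, so c = 66 px.
Span of 4: 4·66 + 3·22 = 264 + 66 = 330 px.
Subtracting 4 gutters of 15 leaves 270 for 5 columns, so d = 54 px.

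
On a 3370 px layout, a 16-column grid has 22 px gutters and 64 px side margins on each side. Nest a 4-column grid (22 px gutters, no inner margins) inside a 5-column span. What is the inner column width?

233 px

Subtract both margins: 3370 − 2·64 = 3242 px.
16 columns + 15 gutters: 16c + 15·22 = 3242.
16c = 3242 − 330 = 2912, so c = 182 px.
5 columns plus 4 gutters: 910 + 88 = 998 px.
Subtracting 3 gutters of 22 leaves 932 for 4 columns, so d = 233 px.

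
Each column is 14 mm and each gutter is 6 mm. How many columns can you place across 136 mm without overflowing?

7 columns: 7·14 + 6·6 = 134 mm ≤ 136.
8 columns: 154 mm > 136. So 7.

7 columns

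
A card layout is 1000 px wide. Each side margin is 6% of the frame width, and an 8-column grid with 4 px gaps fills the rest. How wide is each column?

1000 × (1 − 2·6%) = 1000 × 88% = 880 px for the columns.
Subtracting 7 gaps of 4 leaves 852 for 8 columns, so c = 106.5 px.

106.5 px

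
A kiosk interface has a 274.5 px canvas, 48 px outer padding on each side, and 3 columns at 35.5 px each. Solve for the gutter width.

36 px

Content width = 274.5 − 2·48 = 178.5 px.
3 columns take 3·35.5 = 106.5 px; remaining 72 splits into 2 gutters.
g = 72 / 2 = 36 px.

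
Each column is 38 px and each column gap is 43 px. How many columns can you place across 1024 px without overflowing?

13 columns

13 columns: 13·38 + 12·43 = 1010 px ≤ 1024.
14 columns: 1091 px > 1024. So 13.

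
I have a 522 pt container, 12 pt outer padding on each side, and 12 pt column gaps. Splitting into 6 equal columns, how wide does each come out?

Inside the margins: 522 − 24 = 498 pt.
6 columns + 5 column gaps: 6c + 5·12 = 498.
6c = 498 − 60 = 438, so c = 73 pt.

73 pt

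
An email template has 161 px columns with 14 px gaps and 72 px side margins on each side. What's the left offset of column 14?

2347 px

Each column+gutter stride is 175 px; 13 of them past the 72 px margin is 72 + 2275 = 2347 px.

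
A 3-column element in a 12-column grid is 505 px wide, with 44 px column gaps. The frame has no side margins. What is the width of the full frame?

2152 px

Subtracting 2 column gaps of 44 leaves 417 for 3 columns, so c = 139 px.
Total width: 12·139 + 11·44 = 2152 px.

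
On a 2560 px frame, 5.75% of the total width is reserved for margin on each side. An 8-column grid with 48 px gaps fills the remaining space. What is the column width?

241.2 px

2560 × (1 − 2·5.75%) = 2560 × 88.5% = 2265.6 px for the columns.
Subtracting 7 gaps of 48 leaves 1929.6 for 8 columns, so c = 241.2 px.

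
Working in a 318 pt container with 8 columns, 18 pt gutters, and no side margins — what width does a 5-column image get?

192 pt

318 − 7·18 = 192; ÷8 gives c = 24 pt.
5-column span = 5·24 + 4·18 = 192 pt.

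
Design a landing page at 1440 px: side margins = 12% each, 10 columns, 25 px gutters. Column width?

86.94 px

Margins: 12% × 1440 = 172.8 px each, so content = 1440 − 345.6 = 1094.4 px.
10c + 9·25 = 1094.4 → 10c = 869.4 → c = 86.94 px.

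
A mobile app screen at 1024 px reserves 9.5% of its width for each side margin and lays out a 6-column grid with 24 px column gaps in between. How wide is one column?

118.24 px

Each margin = 9.5% of 1024 = 97.28 px; content = 1024 − 2·97.28 = 829.44 px.
Subtracting 5 column gaps of 24 leaves 709.44 for 6 columns, so c = 118.24 px.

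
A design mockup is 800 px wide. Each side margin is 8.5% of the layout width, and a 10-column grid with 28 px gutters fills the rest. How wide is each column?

Each margin = 8.5% of 800 = 68 px; content = 800 − 2·68 = 664 px.
Subtracting 9 gutters of 28 leaves 412 for 10 columns, so c = 41.2 px.

41.2 px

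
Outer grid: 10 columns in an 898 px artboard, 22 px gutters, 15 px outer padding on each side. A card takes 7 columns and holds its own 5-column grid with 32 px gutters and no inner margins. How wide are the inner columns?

94.6 px

Outer content = 898 − 2·15 = 868 px.
Subtracting 9 gutters of 22 leaves 670 for 10 columns, so c = 67 px.
7-column span = 7·67 + 6·22 = 601 px.
Subtracting 4 gutters of 32 leaves 473 for 5 columns, so d = 94.6 px.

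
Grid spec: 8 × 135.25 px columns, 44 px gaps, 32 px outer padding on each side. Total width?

1454 px

Adding margins, columns and gutters: 64 + 1082 + 308 = 1454 px.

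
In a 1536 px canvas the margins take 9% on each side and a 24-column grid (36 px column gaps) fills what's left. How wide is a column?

Each margin = 9% of 1536 = 138.24 px; content = 1536 − 2·138.24 = 1259.52 px.
24c + 23·36 = 1259.52 → 24c = 431.52 → c = 17.98 px.

17.98 px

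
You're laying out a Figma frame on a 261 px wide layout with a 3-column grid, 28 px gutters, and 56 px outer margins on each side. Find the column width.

31 px

Subtract both margins: 261 − 2·56 = 149 px.
3c + 2·28 = 149 → 3c = 93 → c = 31 px.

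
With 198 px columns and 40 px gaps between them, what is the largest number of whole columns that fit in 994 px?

4 columns: 4·198 + 3·40 = 912 px ≤ 994.
5 columns: 1150 px > 994. So 4.

4 columns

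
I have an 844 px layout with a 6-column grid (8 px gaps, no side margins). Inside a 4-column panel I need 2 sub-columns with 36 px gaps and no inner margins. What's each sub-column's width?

262 px

6 columns + 5 gaps: 6c + 5·8 = 844.
6c = 844 − 40 = 804, so c = 134 px.
4 columns plus 3 gaps: 536 + 24 = 560 px.
560 − 1·36 = 524; ÷2 gives d = 262 px.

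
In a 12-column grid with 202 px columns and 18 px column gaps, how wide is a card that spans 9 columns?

1962 px

Span of 9: 9·202 + 8·18 = 1818 + 144 = 1962 px.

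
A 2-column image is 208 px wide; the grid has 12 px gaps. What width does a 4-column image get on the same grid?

428 px

Subtracting 1 gap of 12 leaves 196 for 2 columns, so c = 98 px.
Span of 4: 4·98 + 3·12 = 392 + 36 = 428 px.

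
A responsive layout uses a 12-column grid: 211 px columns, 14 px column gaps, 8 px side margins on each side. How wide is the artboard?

2702 px

Total width: 2·8 + 12·211 + 11·14 = 2702 px.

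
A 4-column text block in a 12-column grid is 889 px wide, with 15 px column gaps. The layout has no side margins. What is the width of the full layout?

2697 px

4 columns + 3 column gaps: 4c + 3·15 = 889.
4c = 889 − 45 = 844, so c = 211 px.
Layout = 12·211 + 11·15 = 2532 + 165 = 2697 px.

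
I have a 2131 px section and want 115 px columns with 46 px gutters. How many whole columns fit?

13 columns

k columns need k·115 + (k−1)·46 = k·161 − 46.
k·161 − 46 ≤ 2131 → k ≤ 2177 / 161 ≈ 13.52, so k = 13.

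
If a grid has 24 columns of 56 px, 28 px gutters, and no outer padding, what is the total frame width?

1988 px

Total width: 24·56 + 23·28 = 1988 px.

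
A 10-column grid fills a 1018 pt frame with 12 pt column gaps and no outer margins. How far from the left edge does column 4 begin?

309 pt

Subtracting 9 column gaps of 12 leaves 910 for 10 columns, so c = 91 pt.
Before column 4: 3 columns + 3 column gaps.
Offset = 3·(91 + 12) = 3·103 = 309 pt.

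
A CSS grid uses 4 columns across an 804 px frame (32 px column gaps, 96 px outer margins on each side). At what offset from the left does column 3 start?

418 px

Content = 804 − 2·96 = 612 px.
Subtracting 3 column gaps of 32 leaves 516 for 4 columns, so c = 129 px.
Each column+gutter stride is 161 px; 2 of them past the 96 px margin is 96 + 322 = 418 px.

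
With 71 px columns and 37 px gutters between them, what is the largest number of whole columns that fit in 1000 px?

9 columns

Each extra column adds 71 + 37 = 108 px.
(1000 + 37) / 108 = 9.60, so 9 columns fit.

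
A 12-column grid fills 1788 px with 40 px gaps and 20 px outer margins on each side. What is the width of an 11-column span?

1599 px

Inside the margins: 1788 − 40 = 1748 px.
12 columns + 11 gaps: 12c + 11·40 = 1748.
12c = 1748 − 440 = 1308, so c = 109 px.
11-column span = 11·109 + 10·40 = 1599 px.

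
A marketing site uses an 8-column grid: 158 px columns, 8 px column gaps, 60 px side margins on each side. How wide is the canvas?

Total width: 2·60 + 8·158 + 7·8 = 1440 px.

1440 px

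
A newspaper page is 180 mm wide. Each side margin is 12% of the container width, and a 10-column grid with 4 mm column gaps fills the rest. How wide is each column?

10.08 mm

Each margin = 12% of 180 = 21.6 mm; content = 180 − 2·21.6 = 136.8 mm.
Subtracting 9 column gaps of 4 leaves 100.8 for 10 columns, so c = 10.08 mm.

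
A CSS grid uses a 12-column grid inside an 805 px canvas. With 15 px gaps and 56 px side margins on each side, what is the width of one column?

44 px

Inside the margins: 805 − 112 = 693 px.
Subtracting 11 gaps of 15 leaves 528 for 12 columns, so c = 44 px.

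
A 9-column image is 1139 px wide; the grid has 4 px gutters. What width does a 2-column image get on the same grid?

9 columns + 8 gutters: 9c + 8·4 = 1139.
9c = 1139 − 32 = 1107, so c = 123 px.
Span of 2: 2·123 + 1·4 = 246 + 4 = 250 px.

250 px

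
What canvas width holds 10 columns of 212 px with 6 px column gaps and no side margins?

Total width: 10·212 + 9·6 = 2174 px.

2174 px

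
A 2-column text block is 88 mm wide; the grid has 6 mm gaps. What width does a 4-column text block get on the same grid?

182 mm

Subtracting 1 gap of 6 leaves 82 for 2 columns, so c = 41 mm.
Span of 4: 4·41 + 3·6 = 164 + 18 = 182 mm.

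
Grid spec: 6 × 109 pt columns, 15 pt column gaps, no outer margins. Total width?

Total width: 6·109 + 5·15 = 729 pt.

729 pt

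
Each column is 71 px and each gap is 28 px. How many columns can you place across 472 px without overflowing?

k columns need k·71 + (k−1)·28 = k·99 − 28.
k·99 − 28 ≤ 472 → k ≤ 500 / 99 ≈ 5.05, so k = 5.

5 columns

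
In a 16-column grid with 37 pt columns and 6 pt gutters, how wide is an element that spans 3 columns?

3 columns plus 2 gutters: 111 + 12 = 123 pt.

123 pt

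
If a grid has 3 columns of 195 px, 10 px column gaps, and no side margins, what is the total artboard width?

Total width: 3·195 + 2·10 = 605 px.

605 px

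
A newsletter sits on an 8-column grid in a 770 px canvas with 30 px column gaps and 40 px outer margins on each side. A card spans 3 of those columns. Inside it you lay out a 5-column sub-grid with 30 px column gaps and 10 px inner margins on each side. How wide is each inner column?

20 px

Take off 80 px of margins, leaving 690 px.
8 columns + 7 column gaps: 8c + 7·30 = 690.
8c = 690 − 210 = 480, so c = 60 px.
3 columns plus 2 column gaps: 180 + 60 = 240 px.
Inner content = 240 − 2·10 = 220 px.
220 − 4·30 = 100; ÷5 gives d = 20 px.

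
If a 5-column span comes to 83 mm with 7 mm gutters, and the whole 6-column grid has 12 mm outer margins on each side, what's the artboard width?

125 mm

5 columns + 4 gutters: 5c + 4·7 = 83.
5c = 83 − 28 = 55, so c = 11 mm.
Artboard = 2·12 + 6·11 + 5·7 = 24 + 66 + 35 = 125 mm.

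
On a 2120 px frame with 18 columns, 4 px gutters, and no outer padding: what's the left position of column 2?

118 px

2120 − 17·4 = 2052; ÷18 gives c = 114 px.
Each column+gutter stride is 118 px; with no margin, 1 of them is 118 px.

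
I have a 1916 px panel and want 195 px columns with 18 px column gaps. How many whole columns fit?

9 columns

9 columns: 9·195 + 8·18 = 1899 px ≤ 1916.
10 columns: 2112 px > 1916. So 9.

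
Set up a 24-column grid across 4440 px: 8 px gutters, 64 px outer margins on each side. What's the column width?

Content width = 4440 − 2·64 = 4312 px.
Subtracting 23 gutters of 8 leaves 4128 for 24 columns, so c = 172 px.

172 px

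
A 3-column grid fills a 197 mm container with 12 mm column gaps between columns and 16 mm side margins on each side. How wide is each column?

47 mm

Take off 32 mm of margins, leaving 165 mm.
3c + 2·12 = 165 → 3c = 141 → c = 47 mm.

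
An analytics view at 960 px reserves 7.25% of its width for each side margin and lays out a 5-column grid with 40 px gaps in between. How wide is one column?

Each margin = 7.25% of 960 = 69.6 px; content = 960 − 2·69.6 = 820.8 px.
5c + 4·40 = 820.8 → 5c = 660.8 → c = 132.16 px.

132.16 px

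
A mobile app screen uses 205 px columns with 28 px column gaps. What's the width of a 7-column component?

Span of 7: 7·205 + 6·28 = 1435 + 168 = 1603 px.

1603 px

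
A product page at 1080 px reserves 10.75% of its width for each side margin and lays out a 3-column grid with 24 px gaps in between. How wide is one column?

Each margin = 10.75% of 1080 = 116.1 px; content = 1080 − 2·116.1 = 847.8 px.
847.8 − 2·24 = 799.8; ÷3 gives c = 266.6 px.

266.6 px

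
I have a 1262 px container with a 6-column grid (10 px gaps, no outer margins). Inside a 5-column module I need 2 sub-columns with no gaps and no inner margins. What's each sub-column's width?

525 px

Subtracting 5 gaps of 10 leaves 1212 for 6 columns, so c = 202 px.
Span of 5: 5·202 + 4·10 = 1010 + 40 = 1050 px.
With no gaps, each column is 1050/2 = 525 px.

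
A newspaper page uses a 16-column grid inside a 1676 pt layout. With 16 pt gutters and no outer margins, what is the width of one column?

89.75 pt

Subtracting 15 gutters of 16 leaves 1436 for 16 columns, so c = 89.75 pt.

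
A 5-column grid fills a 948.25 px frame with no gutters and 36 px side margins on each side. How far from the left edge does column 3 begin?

386.5 px

Subtract both margins: 948.25 − 2·36 = 876.25 px.
5c = 876.25 → c = 175.25 px.
Each column+gutter stride is 175.25 px; 2 of them past the 36 px margin is 36 + 350.5 = 386.5 px.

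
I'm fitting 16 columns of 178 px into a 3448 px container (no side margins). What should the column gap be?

16 columns take 16·178 = 2848 px; remaining 600 splits into 15 column gaps.
g = 600 / 15 = 40 px.

40 px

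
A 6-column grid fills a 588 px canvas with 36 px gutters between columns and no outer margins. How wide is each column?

68 px

588 − 5·36 = 408; ÷6 gives c = 68 px.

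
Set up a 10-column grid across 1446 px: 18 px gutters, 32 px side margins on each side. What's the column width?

Subtract both margins: 1446 − 2·32 = 1382 px.
10c + 9·18 = 1382 → 10c = 1220 → c = 122 px.

122 px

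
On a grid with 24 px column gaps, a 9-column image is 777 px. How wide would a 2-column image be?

Subtracting 8 column gaps of 24 leaves 585 for 9 columns, so c = 65 px.
2 columns plus 1 column gap: 130 + 24 = 154 px.

154 px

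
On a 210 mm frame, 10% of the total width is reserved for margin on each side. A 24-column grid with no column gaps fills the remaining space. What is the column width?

7 mm

Margins: 10% × 210 = 21 mm each, so content = 210 − 42 = 168 mm.
168 / 24 = 7 mm per column.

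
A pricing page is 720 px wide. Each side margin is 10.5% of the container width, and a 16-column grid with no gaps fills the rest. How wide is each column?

720 × (1 − 2·10.5%) = 720 × 79% = 568.8 px for the columns.
568.8 / 16 = 35.55 px per column.

35.55 px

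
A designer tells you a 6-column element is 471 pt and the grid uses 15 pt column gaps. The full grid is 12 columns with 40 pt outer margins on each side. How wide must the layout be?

471 − 5·15 = 396; ÷6 gives c = 66 pt.
Adding margins, columns and gutters: 80 + 792 + 165 = 1037 pt.

1037 pt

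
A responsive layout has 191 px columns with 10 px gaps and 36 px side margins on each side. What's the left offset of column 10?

Before column 10: the margin + 9 columns + 9 gaps.
Offset = 36 + 9·(191 + 10) = 36 + 1809 = 1845 px.

1845 px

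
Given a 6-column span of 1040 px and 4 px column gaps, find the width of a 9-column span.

1562 px

6 columns + 5 column gaps: 6c + 5·4 = 1040.
6c = 1040 − 20 = 1020, so c = 170 px.
9-column span = 9·170 + 8·4 = 1562 px.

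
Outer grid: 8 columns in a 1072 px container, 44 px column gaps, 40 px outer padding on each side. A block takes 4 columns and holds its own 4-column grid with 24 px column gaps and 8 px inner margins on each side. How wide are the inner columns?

Take off 80 px of margins, leaving 992 px.
8c + 7·44 = 992 → 8c = 684 → c = 85.5 px.
4 columns plus 3 column gaps: 342 + 132 = 474 px.
Inner content = 474 − 2·8 = 458 px.
458 − 3·24 = 386; ÷4 gives d = 96.5 px.

96.5 px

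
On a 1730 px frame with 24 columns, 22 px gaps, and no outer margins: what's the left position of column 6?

365 px

1730 − 23·22 = 1224; ÷24 gives c = 51 px.
Before column 6: 5 columns + 5 gaps.
Offset = 5·(51 + 22) = 5·73 = 365 px.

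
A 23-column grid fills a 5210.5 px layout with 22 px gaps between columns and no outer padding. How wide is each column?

5210.5 − 22·22 = 4726.5; ÷23 gives c = 205.5 px.

205.5 px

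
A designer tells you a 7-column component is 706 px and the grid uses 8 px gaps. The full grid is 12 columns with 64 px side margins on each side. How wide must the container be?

706 − 6·8 = 658; ÷7 gives c = 94 px.
Container = 2·64 + 12·94 + 11·8 = 128 + 1128 + 88 = 1344 px.

1344 px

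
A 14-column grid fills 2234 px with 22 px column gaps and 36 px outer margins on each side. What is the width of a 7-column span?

1070 px

Subtract both margins: 2234 − 2·36 = 2162 px.
14 columns + 13 column gaps: 14c + 13·22 = 2162.
14c = 2162 − 286 = 1876, so c = 134 px.
7 columns plus 6 column gaps: 938 + 132 = 1070 px.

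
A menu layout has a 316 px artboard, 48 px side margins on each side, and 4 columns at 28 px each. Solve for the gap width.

36 px

Inside the margins: 316 − 96 = 220 px.
4 columns take 4·28 = 112 px; remaining 108 splits into 3 gaps.
g = 108 / 3 = 36 px.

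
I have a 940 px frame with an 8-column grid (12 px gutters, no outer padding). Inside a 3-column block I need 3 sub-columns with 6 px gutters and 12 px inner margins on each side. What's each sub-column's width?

8 columns + 7 gutters: 8c + 7·12 = 940.
8c = 940 − 84 = 856, so c = 107 px.
Span of 3: 3·107 + 2·12 = 321 + 24 = 345 px.
Inner content = 345 − 2·12 = 321 px.
Subtracting 2 gutters of 6 leaves 309 for 3 columns, so d = 103 px.

103 px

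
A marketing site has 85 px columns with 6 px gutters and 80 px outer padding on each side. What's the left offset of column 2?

Column 2 starts at margin + 1·(column + gutter) = 80 + 1·91 = 171 px.

171 px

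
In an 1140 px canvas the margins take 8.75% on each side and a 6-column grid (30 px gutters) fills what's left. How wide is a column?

131.75 px

Margins: 8.75% × 1140 = 99.75 px each, so content = 1140 − 199.5 = 940.5 px.
6c + 5·30 = 940.5 → 6c = 790.5 → c = 131.75 px.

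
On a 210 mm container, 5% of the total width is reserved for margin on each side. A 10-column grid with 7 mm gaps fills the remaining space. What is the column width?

12.6 mm

210 × (1 − 2·5%) = 210 × 90% = 189 mm for the columns.
189 − 9·7 = 126; ÷10 gives c = 12.6 mm.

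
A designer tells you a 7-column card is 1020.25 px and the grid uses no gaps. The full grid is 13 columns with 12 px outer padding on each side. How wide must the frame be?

7c = 1020.25 → c = 145.75 px.
Summing: 24 + 1894.75 = 1918.75 px.

1918.75 px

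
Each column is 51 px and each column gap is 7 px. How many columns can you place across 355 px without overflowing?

6 columns: 6·51 + 5·7 = 341 px ≤ 355.
7 columns: 399 px > 355. So 6.

6 columns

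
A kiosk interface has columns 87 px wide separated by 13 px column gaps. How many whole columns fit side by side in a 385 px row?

3 columns

3 columns: 3·87 + 2·13 = 287 px ≤ 385.
4 columns: 387 px > 385. So 3.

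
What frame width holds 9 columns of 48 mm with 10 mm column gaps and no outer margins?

512 mm

Total width: 9·48 + 8·10 = 512 mm.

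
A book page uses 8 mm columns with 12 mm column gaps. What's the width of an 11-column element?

208 mm

11 columns plus 10 column gaps: 88 + 120 = 208 mm.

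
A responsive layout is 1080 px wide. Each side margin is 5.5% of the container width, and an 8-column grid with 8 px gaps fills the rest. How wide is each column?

1080 × (1 − 2·5.5%) = 1080 × 89% = 961.2 px for the columns.
8 columns + 7 gaps: 8c + 7·8 = 961.2.
8c = 961.2 − 56 = 905.2, so c = 113.15 px.

113.15 px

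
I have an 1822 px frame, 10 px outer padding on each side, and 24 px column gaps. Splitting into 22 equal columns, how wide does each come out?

59 px

Subtract both margins: 1822 − 2·10 = 1802 px.
22 columns + 21 column gaps: 22c + 21·24 = 1802.
22c = 1802 − 504 = 1298, so c = 59 px.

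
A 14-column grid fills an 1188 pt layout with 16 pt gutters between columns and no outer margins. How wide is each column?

14c + 13·16 = 1188 → 14c = 980 → c = 70 pt.

70 pt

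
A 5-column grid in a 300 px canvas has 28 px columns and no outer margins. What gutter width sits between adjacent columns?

5 columns take 5·28 = 140 px; remaining 160 splits into 4 gutters.
g = 160 / 4 = 40 px.

40 px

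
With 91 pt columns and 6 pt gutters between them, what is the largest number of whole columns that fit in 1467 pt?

k columns need k·91 + (k−1)·6 = k·97 − 6.
k·97 − 6 ≤ 1467 → k ≤ 1473 / 97 ≈ 15.19, so k = 15.

15 columns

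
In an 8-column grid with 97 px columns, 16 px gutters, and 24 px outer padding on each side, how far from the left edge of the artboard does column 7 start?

Before column 7: the margin + 6 columns + 6 gutters.
Offset = 24 + 6·(97 + 16) = 24 + 678 = 702 px.

702 px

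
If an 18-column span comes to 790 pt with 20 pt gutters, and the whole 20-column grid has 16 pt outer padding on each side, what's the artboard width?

912 pt

18 columns + 17 gutters: 18c + 17·20 = 790.
18c = 790 − 340 = 450, so c = 25 pt.
Total width: 2·16 + 20·25 + 19·20 = 912 pt.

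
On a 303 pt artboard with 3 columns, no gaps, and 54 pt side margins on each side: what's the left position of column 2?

Take off 108 pt of margins, leaving 195 pt.
195 / 3 = 65 pt per column.
Each column+gutter stride is 65 pt; 1 of them past the 54 pt margin is 54 + 65 = 119 pt.

119 pt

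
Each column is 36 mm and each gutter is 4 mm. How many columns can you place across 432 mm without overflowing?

k columns need k·36 + (k−1)·4 = k·40 − 4.
k·40 − 4 ≤ 432 → k ≤ 436 / 40 ≈ 10.90, so k = 10.

10 columns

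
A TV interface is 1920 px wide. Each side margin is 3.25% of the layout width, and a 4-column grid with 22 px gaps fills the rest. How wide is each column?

Each margin = 3.25% of 1920 = 62.4 px; content = 1920 − 2·62.4 = 1795.2 px.
4 columns + 3 gaps: 4c + 3·22 = 1795.2.
4c = 1795.2 − 66 = 1729.2, so c = 432.3 px.

432.3 px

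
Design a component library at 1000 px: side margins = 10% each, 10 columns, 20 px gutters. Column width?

62 px

Margins: 10% × 1000 = 100 px each, so content = 1000 − 200 = 800 px.
10c + 9·20 = 800 → 10c = 620 → c = 62 px.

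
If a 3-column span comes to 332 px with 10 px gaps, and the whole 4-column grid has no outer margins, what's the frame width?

Subtracting 2 gaps of 10 leaves 312 for 3 columns, so c = 104 px.
Frame = 4·104 + 3·10 = 416 + 30 = 446 px.

446 px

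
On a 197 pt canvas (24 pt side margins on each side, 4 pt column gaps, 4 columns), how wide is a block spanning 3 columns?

110.75 pt

Inside the margins: 197 − 48 = 149 pt.
Subtracting 3 column gaps of 4 leaves 137 for 4 columns, so c = 34.25 pt.
3-column span = 3·34.25 + 2·4 = 110.75 pt.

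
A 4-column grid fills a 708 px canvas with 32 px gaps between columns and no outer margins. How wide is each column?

4 columns + 3 gaps: 4c + 3·32 = 708.
4c = 708 − 96 = 612, so c = 153 px.

153 px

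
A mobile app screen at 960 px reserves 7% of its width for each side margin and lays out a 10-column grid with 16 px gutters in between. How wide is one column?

68.16 px

Each margin = 7% of 960 = 67.2 px; content = 960 − 2·67.2 = 825.6 px.
Subtracting 9 gutters of 16 leaves 681.6 for 10 columns, so c = 68.16 px.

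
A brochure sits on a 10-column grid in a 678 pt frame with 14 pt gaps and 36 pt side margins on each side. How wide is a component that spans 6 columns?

358 pt

Take off 72 pt of margins, leaving 606 pt.
Subtracting 9 gaps of 14 leaves 480 for 10 columns, so c = 48 pt.
Span of 6: 6·48 + 5·14 = 288 + 70 = 358 pt.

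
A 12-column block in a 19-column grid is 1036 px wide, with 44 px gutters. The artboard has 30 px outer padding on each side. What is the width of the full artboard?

1726 px

12c + 11·44 = 1036 → 12c = 552 → c = 46 px.
Artboard = 2·30 + 19·46 + 18·44 = 60 + 874 + 792 = 1726 px.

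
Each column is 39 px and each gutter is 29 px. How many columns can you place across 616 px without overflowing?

Each extra column adds 39 + 29 = 68 px.
(616 + 29) / 68 = 9.49, so 9 columns fit.

9 columns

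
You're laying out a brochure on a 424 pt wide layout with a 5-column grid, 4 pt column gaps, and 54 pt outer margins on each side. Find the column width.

Subtract both margins: 424 − 2·54 = 316 pt.
Subtracting 4 column gaps of 4 leaves 300 for 5 columns, so c = 60 pt.

60 pt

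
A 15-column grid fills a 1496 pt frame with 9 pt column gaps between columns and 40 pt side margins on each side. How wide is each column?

86 pt

Take off 80 pt of margins, leaving 1416 pt.
Subtracting 14 column gaps of 9 leaves 1290 for 15 columns, so c = 86 pt.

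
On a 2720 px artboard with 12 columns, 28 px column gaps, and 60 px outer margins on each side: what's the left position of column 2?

279 px

Inside the margins: 2720 − 120 = 2600 px.
2600 − 11·28 = 2292; ÷12 gives c = 191 px.
Each column+gutter stride is 219 px; 1 of them past the 60 px margin is 60 + 219 = 279 px.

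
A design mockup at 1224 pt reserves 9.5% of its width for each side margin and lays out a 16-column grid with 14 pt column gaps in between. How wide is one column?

1224 × (1 − 2·9.5%) = 1224 × 81% = 991.44 pt for the columns.
Subtracting 15 column gaps of 14 leaves 781.44 for 16 columns, so c = 48.84 pt.

48.84 pt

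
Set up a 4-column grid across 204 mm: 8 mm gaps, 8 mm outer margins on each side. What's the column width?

Inside the margins: 204 − 16 = 188 mm.
188 − 3·8 = 164; ÷4 gives c = 41 mm.

41 mm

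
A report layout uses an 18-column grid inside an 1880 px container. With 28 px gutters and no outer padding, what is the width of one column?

18 columns + 17 gutters: 18c + 17·28 = 1880.
18c = 1880 − 476 = 1404, so c = 78 px.

78 px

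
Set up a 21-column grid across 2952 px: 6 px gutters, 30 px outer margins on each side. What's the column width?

132 px

Take off 60 px of margins, leaving 2892 px.
21 columns + 20 gutters: 21c + 20·6 = 2892.
21c = 2892 − 120 = 2772, so c = 132 px.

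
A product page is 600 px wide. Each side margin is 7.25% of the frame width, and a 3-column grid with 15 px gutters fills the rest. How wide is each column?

600 × (1 − 2·7.25%) = 600 × 85.5% = 513 px for the columns.
3c + 2·15 = 513 → 3c = 483 → c = 161 px.

161 px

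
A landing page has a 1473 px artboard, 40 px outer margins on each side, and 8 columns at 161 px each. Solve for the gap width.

15 px

Content width = 1473 − 2·40 = 1393 px.
Columns use 1288 px, leaving 105 px across 7 gaps = 15 px each.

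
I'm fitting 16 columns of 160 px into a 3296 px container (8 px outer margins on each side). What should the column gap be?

48 px

Subtract both margins: 3296 − 2·8 = 3280 px.
16 columns take 16·160 = 2560 px; remaining 720 splits into 15 column gaps.
g = 720 / 15 = 48 px.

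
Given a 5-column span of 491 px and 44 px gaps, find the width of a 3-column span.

5 columns + 4 gaps: 5c + 4·44 = 491.
5c = 491 − 176 = 315, so c = 63 px.
3 columns plus 2 gaps: 189 + 88 = 277 px.

277 px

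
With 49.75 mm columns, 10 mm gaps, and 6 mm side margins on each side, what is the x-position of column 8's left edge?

Each column+gutter stride is 59.75 mm; 7 of them past the 6 mm margin is 6 + 418.25 = 424.25 mm.

424.25 mm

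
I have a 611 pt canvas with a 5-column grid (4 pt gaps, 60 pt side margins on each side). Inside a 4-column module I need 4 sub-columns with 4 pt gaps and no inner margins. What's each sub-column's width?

Outer content = 611 − 2·60 = 491 pt.
Subtracting 4 gaps of 4 leaves 475 for 5 columns, so c = 95 pt.
4-column span = 4·95 + 3·4 = 392 pt.
392 − 3·4 = 380; ÷4 gives d = 95 pt.

95 pt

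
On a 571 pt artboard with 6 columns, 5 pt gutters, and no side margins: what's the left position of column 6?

480 pt

571 − 5·5 = 546; ÷6 gives c = 91 pt.
Each column+gutter stride is 96 pt; with no margin, 5 of them is 480 pt.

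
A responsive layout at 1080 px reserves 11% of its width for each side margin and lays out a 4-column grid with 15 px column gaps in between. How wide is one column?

1080 × (1 − 2·11%) = 1080 × 78% = 842.4 px for the columns.
4 columns + 3 column gaps: 4c + 3·15 = 842.4.
4c = 842.4 − 45 = 797.4, so c = 199.35 px.

199.35 px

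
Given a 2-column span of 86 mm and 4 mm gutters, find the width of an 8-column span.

2 columns + 1 gutter: 2c + 1·4 = 86.
2c = 86 − 4 = 82, so c = 41 mm.
8 columns plus 7 gutters: 328 + 28 = 356 mm.

356 mm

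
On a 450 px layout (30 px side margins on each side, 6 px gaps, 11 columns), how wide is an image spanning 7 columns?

246 px

Content width = 450 − 2·30 = 390 px.
11c + 10·6 = 390 → 11c = 330 → c = 30 px.
7 columns plus 6 gaps: 210 + 36 = 246 px.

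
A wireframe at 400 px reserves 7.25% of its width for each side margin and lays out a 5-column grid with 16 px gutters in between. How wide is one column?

Margins: 7.25% × 400 = 29 px each, so content = 400 − 58 = 342 px.
5c + 4·16 = 342 → 5c = 278 → c = 55.6 px.

55.6 px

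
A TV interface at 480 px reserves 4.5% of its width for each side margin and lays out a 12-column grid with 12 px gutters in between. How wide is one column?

25.4 px

Each margin = 4.5% of 480 = 21.6 px; content = 480 − 2·21.6 = 436.8 px.
12 columns + 11 gutters: 12c + 11·12 = 436.8.
12c = 436.8 − 132 = 304.8, so c = 25.4 px.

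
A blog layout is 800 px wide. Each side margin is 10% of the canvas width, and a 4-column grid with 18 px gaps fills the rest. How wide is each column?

800 × (1 − 2·10%) = 800 × 80% = 640 px for the columns.
640 − 3·18 = 586; ÷4 gives c = 146.5 px.

146.5 px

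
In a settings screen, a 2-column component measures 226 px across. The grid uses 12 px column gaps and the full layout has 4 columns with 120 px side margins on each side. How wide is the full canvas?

704 px

2 columns + 1 column gap: 2c + 1·12 = 226.
2c = 226 − 12 = 214, so c = 107 px.
Total width: 2·120 + 4·107 + 3·12 = 704 px.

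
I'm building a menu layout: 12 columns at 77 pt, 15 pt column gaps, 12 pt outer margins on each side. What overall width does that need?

Artboard = 2·12 + 12·77 + 11·15 = 24 + 924 + 165 = 1113 pt.

1113 pt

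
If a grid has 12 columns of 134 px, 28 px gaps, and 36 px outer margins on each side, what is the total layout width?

Layout = 2·36 + 12·134 + 11·28 = 72 + 1608 + 308 = 1988 px.

1988 px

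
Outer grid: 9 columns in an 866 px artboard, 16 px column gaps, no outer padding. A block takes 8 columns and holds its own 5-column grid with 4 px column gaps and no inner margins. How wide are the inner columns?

Subtracting 8 column gaps of 16 leaves 738 for 9 columns, so c = 82 px.
8 columns plus 7 column gaps: 656 + 112 = 768 px.
768 − 4·4 = 752; ÷5 gives d = 150.4 px.

150.4 px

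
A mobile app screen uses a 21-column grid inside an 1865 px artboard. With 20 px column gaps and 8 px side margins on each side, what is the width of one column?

69 px

Content width = 1865 − 2·8 = 1849 px.
1849 − 20·20 = 1449; ÷21 gives c = 69 px.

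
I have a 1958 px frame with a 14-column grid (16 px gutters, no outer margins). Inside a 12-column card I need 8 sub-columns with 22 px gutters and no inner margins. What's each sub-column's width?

1958 − 13·16 = 1750; ÷14 gives c = 125 px.
Span of 12: 12·125 + 11·16 = 1500 + 176 = 1676 px.
1676 − 7·22 = 1522; ÷8 gives d = 190.25 px.

190.25 px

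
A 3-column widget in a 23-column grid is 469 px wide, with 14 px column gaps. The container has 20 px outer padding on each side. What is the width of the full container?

3c + 2·14 = 469 → 3c = 441 → c = 147 px.
Adding margins, columns and gutters: 40 + 3381 + 308 = 3729 px.

3729 px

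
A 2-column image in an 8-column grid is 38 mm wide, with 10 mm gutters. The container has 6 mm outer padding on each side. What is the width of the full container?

194 mm

2c + 1·10 = 38 → 2c = 28 → c = 14 mm.
Container = 2·6 + 8·14 + 7·10 = 12 + 112 + 70 = 194 mm.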